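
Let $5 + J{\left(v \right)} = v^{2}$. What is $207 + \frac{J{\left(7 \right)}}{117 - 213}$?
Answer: $\frac{4957}{24} \approx 206.54$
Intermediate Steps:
$J{\left(v \right)} = -5 + v^{2}$
$207 + \frac{J{\left(7 \right)}}{117 - 213} = 207 + \frac{-5 + 7^{2}}{117 - 213} = 207 + \frac{-5 + 49}{-96} = 207 + 44 \left(- \frac{1}{96}\right) = 207 - \frac{11}{24} = \frac{4957}{24}$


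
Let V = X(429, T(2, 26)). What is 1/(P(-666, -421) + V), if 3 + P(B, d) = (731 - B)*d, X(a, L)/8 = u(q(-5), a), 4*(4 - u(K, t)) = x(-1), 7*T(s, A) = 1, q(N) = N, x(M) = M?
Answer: -1/588106 ≈ -1.7004e-6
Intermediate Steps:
T(s, A) = 1/7 (T(s, A) = (1/7)*1 = 1/7)
u(K, t) = 17/4 (u(K, t) = 4 - 1/4*(-1) = 4 + 1/4 = 17/4)
X(a, L) = 34 (X(a, L) = 8*(17/4) = 34)
V = 34
P(B, d) = -3 + d*(731 - B) (P(B, d) = -3 + (731 - B)*d = -3 + d*(731 - B))
1/(P(-666, -421) + V) = 1/((-3 + 731*(-421) - 1*(-666)*(-421)) + 34) = 1/((-3 - 307751 - 280386) + 34) = 1/(-588140 + 34) = 1/(-588106) = -1/588106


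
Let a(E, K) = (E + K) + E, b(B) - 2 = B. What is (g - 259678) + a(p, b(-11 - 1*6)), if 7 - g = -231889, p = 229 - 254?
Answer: -27847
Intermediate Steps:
p = -25
b(B) = 2 + B
a(E, K) = K + 2*E
g = 231896 (g = 7 - 1*(-231889) = 7 + 231889 = 231896)
(g - 259678) + a(p, b(-11 - 1*6)) = (231896 - 259678) + ((2 + (-11 - 1*6)) + 2*(-25)) = -27782 + ((2 + (-11 - 6)) - 50) = -27782 + ((2 - 17) - 50) = -27782 + (-15 - 50) = -27782 - 65 = -27847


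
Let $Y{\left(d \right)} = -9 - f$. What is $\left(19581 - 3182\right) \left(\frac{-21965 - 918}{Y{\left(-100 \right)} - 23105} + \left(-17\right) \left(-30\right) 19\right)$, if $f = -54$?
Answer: $\frac{3664754766917}{23060} \approx 1.5892 \cdot 10^{8}$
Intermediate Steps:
$Y{\left(d \right)} = 45$ ($Y{\left(d \right)} = -9 - -54 = -9 + 54 = 45$)
$\left(19581 - 3182\right) \left(\frac{-21965 - 918}{Y{\left(-100 \right)} - 23105} + \left(-17\right) \left(-30\right) 19\right) = \left(19581 - 3182\right) \left(\frac{-21965 - 918}{45 - 23105} + \left(-17\right) \left(-30\right) 19\right) = \left(19581 - 3182\right) \left(- \frac{22883}{-23060} + 510 \cdot 19\right) = 16399 \left(\left(-22883\right) \left(- \frac{1}{23060}\right) + 9690\right) = 16399 \left(\frac{22883}{23060} + 9690\right) = 16399 \cdot \frac{223474283}{23060} = \frac{3664754766917}{23060}$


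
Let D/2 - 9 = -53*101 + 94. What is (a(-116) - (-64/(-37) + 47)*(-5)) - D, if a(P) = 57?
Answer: 399624/37 ≈ 10801.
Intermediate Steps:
D = -10500 (D = 18 + 2*(-53*101 + 94) = 18 + 2*(-5353 + 94) = 18 + 2*(-5259) = 18 - 10518 = -10500)
(a(-116) - (-64/(-37) + 47)*(-5)) - D = (57 - (-64/(-37) + 47)*(-5)) - 1*(-10500) = (57 - (-64*(-1/37) + 47)*(-5)) + 10500 = (57 - (64/37 + 47)*(-5)) + 10500 = (57 - 1803*(-5)/37) + 10500 = (57 - 1*(-9015/37)) + 10500 = (57 + 9015/37) + 10500 = 11124/37 + 10500 = 399624/37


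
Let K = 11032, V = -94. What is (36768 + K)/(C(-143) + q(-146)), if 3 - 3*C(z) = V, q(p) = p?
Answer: -143400/341 ≈ -420.53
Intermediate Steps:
C(z) = 97/3 (C(z) = 1 - ⅓*(-94) = 1 + 94/3 = 97/3)
(36768 + K)/(C(-143) + q(-146)) = (36768 + 11032)/(97/3 - 146) = 47800/(-341/3) = 47800*(-3/341) = -143400/341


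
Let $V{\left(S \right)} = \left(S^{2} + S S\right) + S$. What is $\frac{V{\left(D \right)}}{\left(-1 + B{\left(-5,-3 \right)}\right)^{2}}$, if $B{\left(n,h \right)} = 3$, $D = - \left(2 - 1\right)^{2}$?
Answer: $\frac{1}{4} \approx 0.25$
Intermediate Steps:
$D = -1$ ($D = - 1^{2} = \left(-1\right) 1 = -1$)
$V{\left(S \right)} = S + 2 S^{2}$ ($V{\left(S \right)} = \left(S^{2} + S^{2}\right) + S = 2 S^{2} + S = S + 2 S^{2}$)
$\frac{V{\left(D \right)}}{\left(-1 + B{\left(-5,-3 \right)}\right)^{2}} = \frac{\left(-1\right) \left(1 + 2 \left(-1\right)\right)}{\left(-1 + 3\right)^{2}} = \frac{\left(-1\right) \left(1 - 2\right)}{2^{2}} = \frac{\left(-1\right) \left(-1\right)}{4} = 1 \cdot \frac{1}{4} = \frac{1}{4}$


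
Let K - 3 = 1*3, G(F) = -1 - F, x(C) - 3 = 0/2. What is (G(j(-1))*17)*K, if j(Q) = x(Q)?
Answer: -408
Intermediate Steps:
x(C) = 3 (x(C) = 3 + 0/2 = 3 + 0*(1/2) = 3 + 0 = 3)
j(Q) = 3
K = 6 (K = 3 + 1*3 = 3 + 3 = 6)
(G(j(-1))*17)*K = ((-1 - 1*3)*17)*6 = ((-1 - 3)*17)*6 = -4*17*6 = -68*6 = -408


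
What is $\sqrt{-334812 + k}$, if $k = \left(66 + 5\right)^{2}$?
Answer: $i \sqrt{329771} \approx 574.26 i$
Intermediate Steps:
$k = 5041$ ($k = 71^{2} = 5041$)
$\sqrt{-334812 + k} = \sqrt{-334812 + 5041} = \sqrt{-329771} = i \sqrt{329771}$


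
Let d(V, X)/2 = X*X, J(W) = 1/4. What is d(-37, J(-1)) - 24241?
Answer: -193927/8 ≈ -24241.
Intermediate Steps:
J(W) = ¼
d(V, X) = 2*X² (d(V, X) = 2*(X*X) = 2*X²)
d(-37, J(-1)) - 24241 = 2*(¼)² - 24241 = 2*(1/16) - 24241 = ⅛ - 24241 = -193927/8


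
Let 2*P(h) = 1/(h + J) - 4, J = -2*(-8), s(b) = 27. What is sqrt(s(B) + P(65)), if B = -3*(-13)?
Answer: sqrt(8102)/18 ≈ 5.0006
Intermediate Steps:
B = 39
J = 16
P(h) = -2 + 1/(2*(16 + h)) (P(h) = (1/(h + 16) - 4)/2 = (1/(16 + h) - 4)/2 = (-4 + 1/(16 + h))/2 = -2 + 1/(2*(16 + h)))
sqrt(s(B) + P(65)) = sqrt(27 + (-63 - 4*65)/(2*(16 + 65))) = sqrt(27 + (1/2)*(-63 - 260)/81) = sqrt(27 + (1/2)*(1/81)*(-323)) = sqrt(27 - 323/162) = sqrt(4051/162) = sqrt(8102)/18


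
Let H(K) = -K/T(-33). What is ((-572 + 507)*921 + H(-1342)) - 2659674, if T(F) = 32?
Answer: -43511953/16 ≈ -2.7195e+6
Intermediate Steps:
H(K) = -K/32
((-572 + 507)*921 + H(-1342)) - 2659674 = ((-572 + 507)*921 - 1/32*(-1342)) - 2659674 = (-65*921 + 671/16) - 2659674 = (-59865 + 671/16) - 2659674 = -957169/16 - 2659674 = -43511953/16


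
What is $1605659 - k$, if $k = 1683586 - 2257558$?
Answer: $2179631$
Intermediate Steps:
$k = -573972$ ($k = 1683586 - 2257558 = -573972$)
$1605659 - k = 1605659 - -573972 = 1605659 + 573972 = 2179631$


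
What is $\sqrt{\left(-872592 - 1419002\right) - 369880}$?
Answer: $i \sqrt{2661474} \approx 1631.4 i$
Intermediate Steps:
$\sqrt{\left(-872592 - 1419002\right) - 369880} = \sqrt{\left(-872592 - 1419002\right) + \left(-1812603 + 1442723\right)} = \sqrt{-2291594 - 369880} = \sqrt{-2661474} = i \sqrt{2661474}$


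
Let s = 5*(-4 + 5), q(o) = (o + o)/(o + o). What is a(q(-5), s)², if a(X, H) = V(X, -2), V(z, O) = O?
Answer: 4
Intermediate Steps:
q(o) = 1 (q(o) = (2*o)/((2*o)) = (2*o)*(1/(2*o)) = 1)
s = 5 (s = 5*1 = 5)
a(X, H) = -2
a(q(-5), s)² = (-2)² = 4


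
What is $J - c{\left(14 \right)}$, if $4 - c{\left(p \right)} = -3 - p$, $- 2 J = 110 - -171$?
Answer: $- \frac{323}{2} \approx -161.5$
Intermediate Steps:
$J = - \frac{281}{2}$ ($J = - \frac{110 - -171}{2} = - \frac{110 + 171}{2} = \left(- \frac{1}{2}\right) 281 = - \frac{281}{2} \approx -140.5$)
$c{\left(p \right)} = 7 + p$ ($c{\left(p \right)} = 4 - \left(-3 - p\right) = 4 + \left(3 + p\right) = 7 + p$)
$J - c{\left(14 \right)} = - \frac{281}{2} - \left(7 + 14\right) = - \frac{281}{2} - 21 = - \frac{323}{2}$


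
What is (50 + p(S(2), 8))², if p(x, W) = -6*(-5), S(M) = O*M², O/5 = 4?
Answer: 6400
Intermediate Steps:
O = 20 (O = 5*4 = 20)
S(M) = 20*M²
p(x, W) = 30
(50 + p(S(2), 8))² = (50 + 30)² = 80² = 6400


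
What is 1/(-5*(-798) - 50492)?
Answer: -1/46502 ≈ -2.1504e-5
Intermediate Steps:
1/(-5*(-798) - 50492) = 1/(3990 - 50492) = 1/(-46502) = -1/46502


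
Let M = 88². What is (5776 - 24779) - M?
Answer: -26747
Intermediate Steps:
M = 7744
(5776 - 24779) - M = (5776 - 24779) - 1*7744 = -19003 - 7744 = -26747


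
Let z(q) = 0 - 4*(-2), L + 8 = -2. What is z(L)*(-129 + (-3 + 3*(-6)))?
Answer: -1200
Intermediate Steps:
L = -10 (L = -8 - 2 = -10)
z(q) = 8 (z(q) = 0 + 8 = 8)
z(L)*(-129 + (-3 + 3*(-6))) = 8*(-129 + (-3 + 3*(-6))) = 8*(-129 + (-3 - 18)) = 8*(-129 - 21) = 8*(-150) = -1200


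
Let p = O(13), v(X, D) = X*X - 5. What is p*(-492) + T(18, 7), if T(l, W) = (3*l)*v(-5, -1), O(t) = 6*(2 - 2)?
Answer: 1080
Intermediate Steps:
v(X, D) = -5 + X**2 (v(X, D) = X**2 - 5 = -5 + X**2)
O(t) = 0 (O(t) = 6*0 = 0)
T(l, W) = 60*l (T(l, W) = (3*l)*(-5 + (-5)**2) = (3*l)*(-5 + 25) = (3*l)*20 = 60*l)
p = 0
p*(-492) + T(18, 7) = 0*(-492) + 60*18 = 0 + 1080 = 1080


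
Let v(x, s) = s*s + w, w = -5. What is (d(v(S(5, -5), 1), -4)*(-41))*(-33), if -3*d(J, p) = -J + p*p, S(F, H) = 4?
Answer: -9020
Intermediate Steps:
v(x, s) = -5 + s**2 (v(x, s) = s*s - 5 = s**2 - 5 = -5 + s**2)
d(J, p) = -p**2/3 + J/3 (d(J, p) = -(-J + p*p)/3 = -(-J + p**2)/3 = -(p**2 - J)/3 = -p**2/3 + J/3)
(d(v(S(5, -5), 1), -4)*(-41))*(-33) = ((-1/3*(-4)**2 + (-5 + 1**2)/3)*(-41))*(-33) = ((-1/3*16 + (-5 + 1)/3)*(-41))*(-33) = ((-16/3 + (1/3)*(-4))*(-41))*(-33) = ((-16/3 - 4/3)*(-41))*(-33) = -20/3*(-41)*(-33) = (820/3)*(-33) = -9020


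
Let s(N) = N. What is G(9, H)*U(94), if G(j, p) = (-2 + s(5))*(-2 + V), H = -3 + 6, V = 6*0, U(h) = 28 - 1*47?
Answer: 114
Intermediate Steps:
U(h) = -19 (U(h) = 28 - 47 = -19)
V = 0
H = 3
G(j, p) = -6 (G(j, p) = (-2 + 5)*(-2 + 0) = 3*(-2) = -6)
G(9, H)*U(94) = -6*(-19) = 114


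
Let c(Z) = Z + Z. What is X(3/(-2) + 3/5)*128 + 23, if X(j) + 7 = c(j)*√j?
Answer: -873 - 1728*I*√10/25 ≈ -873.0 - 218.58*I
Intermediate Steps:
c(Z) = 2*Z
X(j) = -7 + 2*j^(3/2) (X(j) = -7 + (2*j)*√j = -7 + 2*j^(3/2))
X(3/(-2) + 3/5)*128 + 23 = (-7 + 2*(3/(-2) + 3/5)^(3/2))*128 + 23 = (-7 + 2*(3*(-½) + 3*(⅕))^(3/2))*128 + 23 = (-7 + 2*(-3/2 + ⅗)^(3/2))*128 + 23 = (-7 + 2*(-9/10)^(3/2))*128 + 23 = (-7 + 2*(-27*I*√10/100))*128 + 23 = (-7 - 27*I*√10/50)*128 + 23 = (-896 - 1728*I*√10/25) + 23 = -873 - 1728*I*√10/25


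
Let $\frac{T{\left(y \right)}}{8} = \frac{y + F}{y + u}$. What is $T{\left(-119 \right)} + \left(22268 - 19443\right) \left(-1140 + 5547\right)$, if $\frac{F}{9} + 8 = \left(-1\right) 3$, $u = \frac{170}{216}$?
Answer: $\frac{158946465777}{12767} \approx 1.245 \cdot 10^{7}$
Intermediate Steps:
$u = \frac{85}{108}$ ($u = 170 \cdot \frac{1}{216} = \frac{85}{108} \approx 0.78704$)
$F = -99$ ($F = -72 + 9 \left(\left(-1\right) 3\right) = -72 + 9 \left(-3\right) = -72 - 27 = -99$)
$T{\left(y \right)} = \frac{8 \left(-99 + y\right)}{\frac{85}{108} + y}$ ($T{\left(y \right)} = 8 \frac{y - 99}{y + \frac{85}{108}} = 8 \frac{-99 + y}{\frac{85}{108} + y} = \frac{8 \left(-99 + y\right)}{\frac{85}{108} + y}$)
$T{\left(-119 \right)} + \left(22268 - 19443\right) \left(-1140 + 5547\right) = \frac{864 \left(-99 - 119\right)}{85 + 108 \left(-119\right)} + \left(22268 - 19443\right) \left(-1140 + 5547\right) = 864 \frac{1}{85 - 12852} \left(-218\right) + 2825 \cdot 4407 = 864 \frac{1}{-12767} \left(-218\right) + 12449775 = 864 \left(- \frac{1}{12767}\right) \left(-218\right) + 12449775 = \frac{188352}{12767} + 12449775 = \frac{158946465777}{12767}$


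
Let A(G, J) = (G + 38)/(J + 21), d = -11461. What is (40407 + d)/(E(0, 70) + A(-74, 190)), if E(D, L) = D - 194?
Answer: -3053803/20485 ≈ -149.08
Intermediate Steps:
E(D, L) = -194 + D
A(G, J) = (38 + G)/(21 + J)
(40407 + d)/(E(0, 70) + A(-74, 190)) = (40407 - 11461)/((-194 + 0) + (38 - 74)/(21 + 190)) = 28946/(-194 - 36/211) = 28946/(-40970/211) = 28946*(-211/40970) = -3053803/20485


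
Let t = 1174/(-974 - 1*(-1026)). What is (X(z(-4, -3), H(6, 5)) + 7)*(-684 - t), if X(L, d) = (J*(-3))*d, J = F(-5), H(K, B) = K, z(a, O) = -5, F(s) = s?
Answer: -1781987/26 ≈ -68538.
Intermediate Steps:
t = 587/26 (t = 1174/(-974 + 1026) = 1174/52 = 1174*(1/52) = 587/26 ≈ 22.577)
J = -5
X(L, d) = 15*d (X(L, d) = (-5*(-3))*d = 15*d)
(X(z(-4, -3), H(6, 5)) + 7)*(-684 - t) = (15*6 + 7)*(-684 - 1*587/26) = (90 + 7)*(-684 - 587/26) = 97*(-18371/26) = -1781987/26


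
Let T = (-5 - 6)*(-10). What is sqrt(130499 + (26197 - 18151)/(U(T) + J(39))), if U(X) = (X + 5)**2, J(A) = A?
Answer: sqrt(1434954882278)/3316 ≈ 361.25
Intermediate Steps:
T = 110 (T = -11*(-10) = 110)
U(X) = (5 + X)**2
sqrt(130499 + (26197 - 18151)/(U(T) + J(39))) = sqrt(130499 + (26197 - 18151)/((5 + 110)**2 + 39)) = sqrt(130499 + 8046/(115**2 + 39)) = sqrt(130499 + 8046/(13225 + 39)) = sqrt(130499 + 8046/13264) = sqrt(130499 + 8046*(1/13264)) = sqrt(130499 + 4023/6632) = sqrt(865473391/6632) = sqrt(1434954882278)/3316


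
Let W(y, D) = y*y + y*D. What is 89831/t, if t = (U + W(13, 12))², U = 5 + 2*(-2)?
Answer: 89831/106276 ≈ 0.84526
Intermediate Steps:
W(y, D) = y² + D*y
U = 1 (U = 5 - 4 = 1)
t = 106276 (t = (1 + 13*(12 + 13))² = (1 + 13*25)² = (1 + 325)² = 326² = 106276)
89831/t = 89831/106276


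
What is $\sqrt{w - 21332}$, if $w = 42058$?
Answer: $\sqrt{20726} \approx 143.97$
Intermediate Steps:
$\sqrt{w - 21332} = \sqrt{42058 - 21332} = \sqrt{20726}$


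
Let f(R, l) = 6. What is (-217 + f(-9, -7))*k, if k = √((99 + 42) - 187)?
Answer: -211*I*√46 ≈ -1431.1*I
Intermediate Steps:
k = I*√46 (k = √(141 - 187) = √(-46) = I*√46 ≈ 6.7823*I)
(-217 + f(-9, -7))*k = (-217 + 6)*(I*√46) = -211*I*√46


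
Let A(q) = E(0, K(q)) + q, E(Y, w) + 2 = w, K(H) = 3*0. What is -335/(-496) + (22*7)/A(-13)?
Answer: -71359/7440 ≈ -9.5913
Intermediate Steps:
K(H) = 0
E(Y, w) = -2 + w
A(q) = -2 + q (A(q) = (-2 + 0) + q = -2 + q)
-335/(-496) + (22*7)/A(-13) = -335/(-496) + (22*7)/(-2 - 13) = -335*(-1/496) + 154/(-15) = 335/496 + 154*(-1/15) = 335/496 - 154/15 = -71359/7440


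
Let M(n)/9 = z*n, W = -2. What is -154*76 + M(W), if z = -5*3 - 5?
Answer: -11344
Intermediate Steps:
z = -20 (z = -15 - 5 = -20)
M(n) = -180*n (M(n) = 9*(-20*n) = -180*n)
-154*76 + M(W) = -154*76 - 180*(-2) = -11704 + 360 = -11344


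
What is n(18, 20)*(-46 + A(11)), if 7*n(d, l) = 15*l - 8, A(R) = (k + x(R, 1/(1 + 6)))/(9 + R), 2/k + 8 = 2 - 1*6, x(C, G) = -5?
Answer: -57889/30 ≈ -1929.6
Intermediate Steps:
k = -⅙ (k = 2/(-8 + (2 - 1*6)) = 2/(-8 + (2 - 6)) = 2/(-8 - 4) = 2/(-12) = 2*(-1/12) = -⅙ ≈ -0.16667)
A(R) = -31/(6*(9 + R)) (A(R) = (-⅙ - 5)/(9 + R) = -31/(6*(9 + R)))
n(d, l) = -8/7 + 15*l/7 (n(d, l) = (15*l - 8)/7 = (-8 + 15*l)/7 = -8/7 + 15*l/7)
n(18, 20)*(-46 + A(11)) = (-8/7 + (15/7)*20)*(-46 - 31/(54 + 6*11)) = (-8/7 + 300/7)*(-46 - 31/(54 + 66)) = 292*(-46 - 31/120)/7 = (292/7)*(-5551/120) = -57889/30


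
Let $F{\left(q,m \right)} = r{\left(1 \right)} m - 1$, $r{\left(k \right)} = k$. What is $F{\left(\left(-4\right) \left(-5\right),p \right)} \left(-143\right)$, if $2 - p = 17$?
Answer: $2288$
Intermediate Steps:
$p = -15$ ($p = 2 - 17 = -15$)
$F{\left(q,m \right)} = -1 + m$ ($F{\left(q,m \right)} = 1 m - 1 = m - 1 = -1 + m$)
$F{\left(\left(-4\right) \left(-5\right),p \right)} \left(-143\right) = \left(-1 - 15\right) \left(-143\right) = \left(-16\right) \left(-143\right) = 2288$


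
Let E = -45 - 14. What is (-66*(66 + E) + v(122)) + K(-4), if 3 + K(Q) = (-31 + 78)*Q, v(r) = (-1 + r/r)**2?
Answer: -653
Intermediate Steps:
E = -59
v(r) = 0 (v(r) = (-1 + 1)**2 = 0**2 = 0)
K(Q) = -3 + 47*Q (K(Q) = -3 + (-31 + 78)*Q = -3 + 47*Q)
(-66*(66 + E) + v(122)) + K(-4) = (-66*(66 - 59) + 0) + (-3 + 47*(-4)) = (-66*7 + 0) + (-3 - 188) = (-462 + 0) - 191 = -462 - 191 = -653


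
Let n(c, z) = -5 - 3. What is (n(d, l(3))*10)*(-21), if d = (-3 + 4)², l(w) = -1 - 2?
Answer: 1680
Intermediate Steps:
l(w) = -3
d = 1 (d = 1² = 1)
n(c, z) = -8
(n(d, l(3))*10)*(-21) = -8*10*(-21) = -80*(-21) = 1680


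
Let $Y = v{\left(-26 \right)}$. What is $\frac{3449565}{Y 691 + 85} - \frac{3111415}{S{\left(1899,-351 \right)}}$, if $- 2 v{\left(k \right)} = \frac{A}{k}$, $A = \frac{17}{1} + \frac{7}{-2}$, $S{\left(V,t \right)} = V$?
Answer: $\frac{595720710985}{52216803} \approx 11409.0$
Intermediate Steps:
$A = \frac{27}{2}$ ($A = 17 \cdot 1 + 7 \left(- \frac{1}{2}\right) = 17 - \frac{7}{2} = \frac{27}{2} \approx 13.5$)
$v{\left(k \right)} = - \frac{27}{4 k}$ ($v{\left(k \right)} = - \frac{\frac{27}{2} \frac{1}{k}}{2} = - \frac{27}{4 k}$)
$Y = \frac{27}{104}$ ($Y = - \frac{27}{4 \left(-26\right)} = \left(- \frac{27}{4}\right) \left(- \frac{1}{26}\right) = \frac{27}{104} \approx 0.25962$)
$\frac{3449565}{Y 691 + 85} - \frac{3111415}{S{\left(1899,-351 \right)}} = \frac{3449565}{\frac{27}{104} \cdot 691 + 85} - \frac{3111415}{1899} = \frac{3449565}{\frac{18657}{104} + 85} - \frac{3111415}{1899} = \frac{3449565}{\frac{27497}{104}} - \frac{3111415}{1899} = 3449565 \cdot \frac{104}{27497} - \frac{3111415}{1899} = \frac{358754760}{27497} - \frac{3111415}{1899} = \frac{595720710985}{52216803}$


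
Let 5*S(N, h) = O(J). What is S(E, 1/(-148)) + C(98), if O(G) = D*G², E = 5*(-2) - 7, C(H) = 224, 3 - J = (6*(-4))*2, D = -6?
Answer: -14486/5 ≈ -2897.2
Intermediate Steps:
J = 51 (J = 3 - 6*(-4)*2 = 3 - (-24)*2 = 3 - 1*(-48) = 3 + 48 = 51)
E = -17 (E = -10 - 7 = -17)
O(G) = -6*G²
S(N, h) = -15606/5 (S(N, h) = (-6*51²)/5 = (-6*2601)/5 = (⅕)*(-15606) = -15606/5)
S(E, 1/(-148)) + C(98) = -15606/5 + 224 = -14486/5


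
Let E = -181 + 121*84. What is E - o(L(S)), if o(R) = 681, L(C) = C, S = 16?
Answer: 9302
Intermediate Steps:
E = 9983 (E = -181 + 10164 = 9983)
E - o(L(S)) = 9983 - 1*681 = 9983 - 681 = 9302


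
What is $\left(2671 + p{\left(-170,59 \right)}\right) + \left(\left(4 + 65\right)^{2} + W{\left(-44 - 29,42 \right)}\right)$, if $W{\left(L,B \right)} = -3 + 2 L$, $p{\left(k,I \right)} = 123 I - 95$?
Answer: $14445$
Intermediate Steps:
$p{\left(k,I \right)} = -95 + 123 I$
$\left(2671 + p{\left(-170,59 \right)}\right) + \left(\left(4 + 65\right)^{2} + W{\left(-44 - 29,42 \right)}\right) = \left(2671 + \left(-95 + 123 \cdot 59\right)\right) + \left(\left(4 + 65\right)^{2} + \left(-3 + 2 \left(-44 - 29\right)\right)\right) = \left(2671 + \left(-95 + 7257\right)\right) + \left(69^{2} + \left(-3 + 2 \left(-73\right)\right)\right) = \left(2671 + 7162\right) + \left(4761 - 149\right) = 9833 + \left(4761 - 149\right) = 9833 + 4612 = 14445$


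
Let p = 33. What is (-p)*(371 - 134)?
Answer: -7821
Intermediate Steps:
(-p)*(371 - 134) = (-1*33)*(371 - 134) = -33*237 = -7821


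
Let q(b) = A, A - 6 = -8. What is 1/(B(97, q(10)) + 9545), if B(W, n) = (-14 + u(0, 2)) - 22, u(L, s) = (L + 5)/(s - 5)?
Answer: 3/28522 ≈ 0.00010518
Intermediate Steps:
u(L, s) = (5 + L)/(-5 + s)
A = -2 (A = 6 - 8 = -2)
q(b) = -2
B(W, n) = -113/3 (B(W, n) = (-14 + (5 + 0)/(-5 + 2)) - 22 = (-14 + 5/(-3)) - 22 = (-14 - 1/3*5) - 22 = (-14 - 5/3) - 22 = -47/3 - 22 = -113/3)
1/(B(97, q(10)) + 9545) = 1/(-113/3 + 9545) = 1/(28522/3) = 3/28522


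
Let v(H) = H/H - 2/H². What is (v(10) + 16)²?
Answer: 720801/2500 ≈ 288.32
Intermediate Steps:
v(H) = 1 - 2/H²
(v(10) + 16)² = ((1 - 2/10²) + 16)² = ((1 - 2*1/100) + 16)² = ((1 - 1/50) + 16)² = (49/50 + 16)² = (849/50)² = 720801/2500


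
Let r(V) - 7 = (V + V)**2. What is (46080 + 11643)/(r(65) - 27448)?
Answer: -57723/10541 ≈ -5.4760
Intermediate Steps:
r(V) = 7 + 4*V**2 (r(V) = 7 + (V + V)**2 = 7 + (2*V)**2 = 7 + 4*V**2)
(46080 + 11643)/(r(65) - 27448) = (46080 + 11643)/((7 + 4*65**2) - 27448) = 57723/((7 + 4*4225) - 27448) = 57723/((7 + 16900) - 27448) = 57723/(16907 - 27448) = 57723/(-10541) = 57723*(-1/10541) = -57723/10541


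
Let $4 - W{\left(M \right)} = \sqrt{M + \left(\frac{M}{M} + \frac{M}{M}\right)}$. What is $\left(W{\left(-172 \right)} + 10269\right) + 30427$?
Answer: $40700 - i \sqrt{170} \approx 40700.0 - 13.038 i$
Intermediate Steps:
$W{\left(M \right)} = 4 - \sqrt{2 + M}$ ($W{\left(M \right)} = 4 - \sqrt{M + \left(\frac{M}{M} + \frac{M}{M}\right)} = 4 - \sqrt{M + \left(1 + 1\right)} = 4 - \sqrt{M + 2} = 4 - \sqrt{2 + M}$)
$\left(W{\left(-172 \right)} + 10269\right) + 30427 = \left(\left(4 - \sqrt{2 - 172}\right) + 10269\right) + 30427 = \left(\left(4 - \sqrt{-170}\right) + 10269\right) + 30427 = \left(\left(4 - i \sqrt{170}\right) + 10269\right) + 30427 = \left(10273 - i \sqrt{170}\right) + 30427 = 40700 - i \sqrt{170}$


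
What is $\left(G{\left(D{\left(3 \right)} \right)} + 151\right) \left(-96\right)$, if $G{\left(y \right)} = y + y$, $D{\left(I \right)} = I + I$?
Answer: $-15648$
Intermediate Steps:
$D{\left(I \right)} = 2 I$
$G{\left(y \right)} = 2 y$
$\left(G{\left(D{\left(3 \right)} \right)} + 151\right) \left(-96\right) = \left(2 \cdot 2 \cdot 3 + 151\right) \left(-96\right) = \left(2 \cdot 6 + 151\right) \left(-96\right) = \left(12 + 151\right) \left(-96\right) = 163 \left(-96\right) = -15648$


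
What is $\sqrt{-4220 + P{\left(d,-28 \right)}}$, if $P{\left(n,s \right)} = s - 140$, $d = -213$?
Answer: $2 i \sqrt{1097} \approx 66.242 i$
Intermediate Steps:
$P{\left(n,s \right)} = -140 + s$
$\sqrt{-4220 + P{\left(d,-28 \right)}} = \sqrt{-4220 - 168} = \sqrt{-4388} = 2 i \sqrt{1097}$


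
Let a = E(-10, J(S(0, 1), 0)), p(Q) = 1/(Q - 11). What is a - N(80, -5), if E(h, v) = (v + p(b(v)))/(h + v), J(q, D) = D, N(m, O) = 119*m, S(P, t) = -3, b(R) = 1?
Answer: -951999/100 ≈ -9520.0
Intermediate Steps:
p(Q) = 1/(-11 + Q)
E(h, v) = (-1/10 + v)/(h + v) (E(h, v) = (v + 1/(-11 + 1))/(h + v) = (v + 1/(-10))/(h + v) = (v - 1/10)/(h + v) = (-1/10 + v)/(h + v))
a = 1/100 (a = (-1/10 + 0)/(-10 + 0) = -1/10/(-10) = -1/10*(-1/10) = 1/100 ≈ 0.010000)
a - N(80, -5) = 1/100 - 119*80 = 1/100 - 1*9520 = 1/100 - 9520 = -951999/100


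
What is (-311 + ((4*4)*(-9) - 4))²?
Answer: 210681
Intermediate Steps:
(-311 + ((4*4)*(-9) - 4))² = (-311 + (16*(-9) - 4))² = (-311 + (-144 - 4))² = (-311 - 148)² = (-459)² = 210681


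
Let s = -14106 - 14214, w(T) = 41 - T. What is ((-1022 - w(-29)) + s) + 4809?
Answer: -24603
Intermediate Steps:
s = -28320
((-1022 - w(-29)) + s) + 4809 = ((-1022 - (41 - 1*(-29))) - 28320) + 4809 = ((-1022 - (41 + 29)) - 28320) + 4809 = ((-1022 - 1*70) - 28320) + 4809 = ((-1022 - 70) - 28320) + 4809 = (-1092 - 28320) + 4809 = -29412 + 4809 = -24603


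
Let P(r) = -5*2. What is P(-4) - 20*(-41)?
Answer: 810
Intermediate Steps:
P(r) = -10
P(-4) - 20*(-41) = -10 - 20*(-41) = -10 + 820 = 810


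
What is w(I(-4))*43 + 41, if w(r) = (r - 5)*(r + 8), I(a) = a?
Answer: -1507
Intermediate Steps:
w(r) = (-5 + r)*(8 + r)
w(I(-4))*43 + 41 = (-40 + (-4)² + 3*(-4))*43 + 41 = (-40 + 16 - 12)*43 + 41 = -36*43 + 41 = -1548 + 41 = -1507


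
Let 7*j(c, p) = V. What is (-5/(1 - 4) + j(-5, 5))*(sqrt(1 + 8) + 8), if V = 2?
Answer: 451/21 ≈ 21.476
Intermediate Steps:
j(c, p) = 2/7 (j(c, p) = (1/7)*2 = 2/7)
(-5/(1 - 4) + j(-5, 5))*(sqrt(1 + 8) + 8) = (-5/(1 - 4) + 2/7)*(sqrt(1 + 8) + 8) = (-5/(-3) + 2/7)*(sqrt(9) + 8) = (-5*(-1/3) + 2/7)*(3 + 8) = (5/3 + 2/7)*11 = (41/21)*11 = 451/21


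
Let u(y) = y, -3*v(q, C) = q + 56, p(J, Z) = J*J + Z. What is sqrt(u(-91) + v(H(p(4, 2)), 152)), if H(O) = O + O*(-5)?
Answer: I*sqrt(771)/3 ≈ 9.2556*I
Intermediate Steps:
p(J, Z) = Z + J**2 (p(J, Z) = J**2 + Z = Z + J**2)
H(O) = -4*O (H(O) = O - 5*O = -4*O)
v(q, C) = -56/3 - q/3 (v(q, C) = -(q + 56)/3 = -(56 + q)/3 = -56/3 - q/3)
sqrt(u(-91) + v(H(p(4, 2)), 152)) = sqrt(-91 + (-56/3 - (-4)*(2 + 4**2)/3)) = sqrt(-91 + (-56/3 - (-4)*(2 + 16)/3)) = sqrt(-91 + (-56/3 - (-4)*18/3)) = sqrt(-91 + (-56/3 - 1/3*(-72))) = sqrt(-91 + (-56/3 + 24)) = sqrt(-91 + 16/3) = sqrt(-257/3) = I*sqrt(771)/3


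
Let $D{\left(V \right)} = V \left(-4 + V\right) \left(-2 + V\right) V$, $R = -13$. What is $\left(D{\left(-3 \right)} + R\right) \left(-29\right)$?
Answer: $-8758$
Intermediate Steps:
$D{\left(V \right)} = V^{2} \left(-4 + V\right) \left(-2 + V\right)$ ($D{\left(V \right)} = V \left(-4 + V\right) \left(-2 + V\right) V = V^{2} \left(-4 + V\right) \left(-2 + V\right)$)
$\left(D{\left(-3 \right)} + R\right) \left(-29\right) = \left(\left(-3\right)^{2} \left(8 + \left(-3\right)^{2} - -18\right) - 13\right) \left(-29\right) = \left(9 \left(8 + 9 + 18\right) - 13\right) \left(-29\right) = \left(9 \cdot 35 - 13\right) \left(-29\right) = \left(315 - 13\right) \left(-29\right) = 302 \left(-29\right) = -8758$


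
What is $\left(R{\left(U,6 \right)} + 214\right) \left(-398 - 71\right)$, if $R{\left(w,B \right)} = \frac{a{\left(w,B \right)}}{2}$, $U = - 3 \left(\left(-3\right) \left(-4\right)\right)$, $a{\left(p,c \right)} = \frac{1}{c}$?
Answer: $- \frac{1204861}{12} \approx -1.0041 \cdot 10^{5}$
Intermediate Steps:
$U = -36$ ($U = \left(-3\right) 12 = -36$)
$R{\left(w,B \right)} = \frac{1}{2 B}$ ($R{\left(w,B \right)} = \frac{1}{B 2} = \frac{1}{B} \frac{1}{2} = \frac{1}{2 B}$)
$\left(R{\left(U,6 \right)} + 214\right) \left(-398 - 71\right) = \left(\frac{1}{2 \cdot 6} + 214\right) \left(-398 - 71\right) = \left(\frac{1}{2} \cdot \frac{1}{6} + 214\right) \left(-469\right) = \left(\frac{1}{12} + 214\right) \left(-469\right) = \frac{2569}{12} \left(-469\right) = - \frac{1204861}{12}$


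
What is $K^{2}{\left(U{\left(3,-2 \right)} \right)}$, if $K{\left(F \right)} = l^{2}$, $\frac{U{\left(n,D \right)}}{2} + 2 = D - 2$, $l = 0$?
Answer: $0$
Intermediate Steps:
$U{\left(n,D \right)} = -8 + 2 D$ ($U{\left(n,D \right)} = -4 + 2 \left(D - 2\right) = -4 + 2 \left(-2 + D\right) = -4 + \left(-4 + 2 D\right) = -8 + 2 D$)
$K{\left(F \right)} = 0$ ($K{\left(F \right)} = 0^{2} = 0$)
$K^{2}{\left(U{\left(3,-2 \right)} \right)} = 0^{2} = 0$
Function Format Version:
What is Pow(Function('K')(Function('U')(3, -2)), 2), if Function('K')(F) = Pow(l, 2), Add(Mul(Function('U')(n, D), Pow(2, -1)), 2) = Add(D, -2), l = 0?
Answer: 0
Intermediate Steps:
Function('U')(n, D) = Add(-8, Mul(2, D)) (Function('U')(n, D) = Add(-4, Mul(2, Add(D, -2))) = Add(-4, Mul(2, Add(-2, D))) = Add(-4, Add(-4, Mul(2, D))) = Add(-8, Mul(2, D)))
Function('K')(F) = 0 (Function('K')(F) = Pow(0, 2) = 0)
Pow(Function('K')(Function('U')(3, -2)), 2) = Pow(0, 2) = 0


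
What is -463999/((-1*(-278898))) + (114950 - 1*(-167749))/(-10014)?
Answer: -6957555974/232740381 ≈ -29.894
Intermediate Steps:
-463999/((-1*(-278898))) + (114950 - 1*(-167749))/(-10014) = -463999/278898 + (114950 + 167749)*(-1/10014) = -463999*1/278898 + 282699*(-1/10014) = -463999/278898 - 94233/3338 = -6957555974/232740381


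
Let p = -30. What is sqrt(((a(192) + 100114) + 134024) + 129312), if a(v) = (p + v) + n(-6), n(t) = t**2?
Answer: 8*sqrt(5682) ≈ 603.03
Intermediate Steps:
a(v) = 6 + v (a(v) = (-30 + v) + (-6)**2 = (-30 + v) + 36 = 6 + v)
sqrt(((a(192) + 100114) + 134024) + 129312) = sqrt((((6 + 192) + 100114) + 134024) + 129312) = sqrt(((198 + 100114) + 134024) + 129312) = sqrt((100312 + 134024) + 129312) = sqrt(234336 + 129312) = sqrt(363648) = 8*sqrt(5682)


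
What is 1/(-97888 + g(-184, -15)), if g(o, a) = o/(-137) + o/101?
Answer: -13837/1354482880 ≈ -1.0216e-5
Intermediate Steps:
g(o, a) = 36*o/13837 (g(o, a) = o*(-1/137) + o*(1/101) = -o/137 + o/101 = 36*o/13837)
1/(-97888 + g(-184, -15)) = 1/(-97888 + (36/13837)*(-184)) = 1/(-97888 - 6624/13837) = 1/(-1354482880/13837) = -13837/1354482880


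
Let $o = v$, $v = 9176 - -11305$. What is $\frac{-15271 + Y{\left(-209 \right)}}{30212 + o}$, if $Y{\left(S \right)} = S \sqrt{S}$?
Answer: $- \frac{15271}{50693} - \frac{209 i \sqrt{209}}{50693} \approx -0.30124 - 0.059603 i$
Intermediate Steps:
$v = 20481$ ($v = 9176 + 11305 = 20481$)
$o = 20481$
$Y{\left(S \right)} = S^{\frac{3}{2}}$
$\frac{-15271 + Y{\left(-209 \right)}}{30212 + o} = \frac{-15271 + \left(-209\right)^{\frac{3}{2}}}{30212 + 20481} = \frac{-15271 - 209 i \sqrt{209}}{50693} = \left(-15271 - 209 i \sqrt{209}\right) \frac{1}{50693} = - \frac{15271}{50693} - \frac{209 i \sqrt{209}}{50693}$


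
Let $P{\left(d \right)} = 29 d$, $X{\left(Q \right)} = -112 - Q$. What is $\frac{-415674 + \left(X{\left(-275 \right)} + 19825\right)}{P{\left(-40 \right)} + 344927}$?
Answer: $- \frac{395686}{343767} \approx -1.151$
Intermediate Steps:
$\frac{-415674 + \left(X{\left(-275 \right)} + 19825\right)}{P{\left(-40 \right)} + 344927} = \frac{-415674 + \left(\left(-112 - -275\right) + 19825\right)}{29 \left(-40\right) + 344927} = \frac{-415674 + \left(\left(-112 + 275\right) + 19825\right)}{-1160 + 344927} = \frac{-415674 + \left(163 + 19825\right)}{343767} = \left(-415674 + 19988\right) \frac{1}{343767} = \left(-395686\right) \frac{1}{343767} = - \frac{395686}{343767}$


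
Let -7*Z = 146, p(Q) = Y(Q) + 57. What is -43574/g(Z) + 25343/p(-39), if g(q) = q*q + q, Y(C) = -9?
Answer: 205912397/487056 ≈ 422.77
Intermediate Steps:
p(Q) = 48 (p(Q) = -9 + 57 = 48)
Z = -146/7 (Z = -⅐*146 = -146/7 ≈ -20.857)
g(q) = q + q² (g(q) = q² + q = q + q²)
-43574/g(Z) + 25343/p(-39) = -43574*(-7/(146*(1 - 146/7))) + 25343/48 = -43574/((-146/7*(-139/7))) + 25343*(1/48) = -43574/20294/49 + 25343/48 = -43574*49/20294 + 25343/48 = -1067563/10147 + 25343/48 = 205912397/487056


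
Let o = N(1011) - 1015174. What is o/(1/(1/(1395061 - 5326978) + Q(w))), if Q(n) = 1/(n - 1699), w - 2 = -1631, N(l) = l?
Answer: 210051572365/688706304 ≈ 304.99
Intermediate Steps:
w = -1629 (w = 2 - 1631 = -1629)
Q(n) = 1/(-1699 + n)
o = -1014163 (o = 1011 - 1015174 = -1014163)
o/(1/(1/(1395061 - 5326978) + Q(w))) = -(1014163/(-1699 - 1629) + 1014163/(1395061 - 5326978)) = -1014163/(1/(1/(-3931917) + 1/(-3328))) = -1014163/(1/(-1/3931917 - 1/3328)) = -1014163/(1/(-3935245/13085419776)) = -1014163/(-13085419776/3935245) = -1014163*(-3935245/13085419776) = 210051572365/688706304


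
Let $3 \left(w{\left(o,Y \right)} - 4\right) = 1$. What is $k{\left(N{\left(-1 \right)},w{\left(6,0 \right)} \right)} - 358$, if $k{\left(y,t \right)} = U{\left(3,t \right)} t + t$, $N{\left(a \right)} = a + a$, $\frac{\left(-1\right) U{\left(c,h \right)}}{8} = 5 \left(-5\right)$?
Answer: $513$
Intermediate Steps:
$U{\left(c,h \right)} = 200$ ($U{\left(c,h \right)} = - 8 \cdot 5 \left(-5\right) = \left(-8\right) \left(-25\right) = 200$)
$w{\left(o,Y \right)} = \frac{13}{3}$ ($w{\left(o,Y \right)} = 4 + \frac{1}{3} \cdot 1 = 4 + \frac{1}{3} = \frac{13}{3}$)
$N{\left(a \right)} = 2 a$
$k{\left(y,t \right)} = 201 t$ ($k{\left(y,t \right)} = 200 t + t = 201 t$)
$k{\left(N{\left(-1 \right)},w{\left(6,0 \right)} \right)} - 358 = 201 \cdot \frac{13}{3} - 358 = 871 - 358 = 513$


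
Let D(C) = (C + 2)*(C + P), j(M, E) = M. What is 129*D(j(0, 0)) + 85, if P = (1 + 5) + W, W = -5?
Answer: 343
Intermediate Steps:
P = 1 (P = (1 + 5) - 5 = 6 - 5 = 1)
D(C) = (1 + C)*(2 + C) (D(C) = (C + 2)*(C + 1) = (2 + C)*(1 + C) = (1 + C)*(2 + C))
129*D(j(0, 0)) + 85 = 129*(2 + 0² + 3*0) + 85 = 129*(2 + 0 + 0) + 85 = 129*2 + 85 = 258 + 85 = 343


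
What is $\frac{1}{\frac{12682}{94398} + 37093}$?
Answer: $\frac{47199}{1750758848} \approx 2.6959 \cdot 10^{-5}$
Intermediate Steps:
$\frac{1}{\frac{12682}{94398} + 37093} = \frac{1}{12682 \cdot \frac{1}{94398} + 37093} = \frac{1}{\frac{6341}{47199} + 37093} = \frac{1}{\frac{1750758848}{47199}} = \frac{47199}{1750758848}$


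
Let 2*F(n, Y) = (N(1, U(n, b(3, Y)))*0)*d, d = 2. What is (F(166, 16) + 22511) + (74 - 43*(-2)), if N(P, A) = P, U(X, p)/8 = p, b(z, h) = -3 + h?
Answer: 22671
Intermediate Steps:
U(X, p) = 8*p
F(n, Y) = 0 (F(n, Y) = ((1*0)*2)/2 = (0*2)/2 = (1/2)*0 = 0)
(F(166, 16) + 22511) + (74 - 43*(-2)) = (0 + 22511) + (74 - 43*(-2)) = 22511 + (74 + 86) = 22511 + 160 = 22671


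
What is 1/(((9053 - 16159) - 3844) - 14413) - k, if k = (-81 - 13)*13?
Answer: 30993585/25363 ≈ 1222.0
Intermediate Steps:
k = -1222 (k = -94*13 = -1222)
1/(((9053 - 16159) - 3844) - 14413) - k = 1/(((9053 - 16159) - 3844) - 14413) - 1*(-1222) = 1/((-7106 - 3844) - 14413) + 1222 = 1/(-10950 - 14413) + 1222 = 1/(-25363) + 1222 = -1/25363 + 1222 = 30993585/25363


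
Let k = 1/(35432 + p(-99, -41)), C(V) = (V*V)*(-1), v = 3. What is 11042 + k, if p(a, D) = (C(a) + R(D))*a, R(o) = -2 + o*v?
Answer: 11241926453/1018106 ≈ 11042.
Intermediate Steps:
R(o) = -2 + 3*o (R(o) = -2 + o*3 = -2 + 3*o)
C(V) = -V**2 (C(V) = V**2*(-1) = -V**2)
p(a, D) = a*(-2 - a**2 + 3*D) (p(a, D) = (-a**2 + (-2 + 3*D))*a = (-2 - a**2 + 3*D)*a = a*(-2 - a**2 + 3*D))
k = 1/1018106 (k = 1/(35432 - 99*(-2 - 1*(-99)**2 + 3*(-41))) = 1/(35432 - 99*(-2 - 1*9801 - 123)) = 1/(35432 - 99*(-2 - 9801 - 123)) = 1/(35432 - 99*(-9926)) = 1/(35432 + 982674) = 1/1018106 ≈ 9.8222e-7)
11042 + k = 11042 + 1/1018106 = 11241926453/1018106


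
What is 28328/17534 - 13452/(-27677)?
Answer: 509950712/242644259 ≈ 2.1016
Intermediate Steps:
28328/17534 - 13452/(-27677) = 28328*(1/17534) - 13452*(-1/27677) = 14164/8767 + 13452/27677 = 509950712/242644259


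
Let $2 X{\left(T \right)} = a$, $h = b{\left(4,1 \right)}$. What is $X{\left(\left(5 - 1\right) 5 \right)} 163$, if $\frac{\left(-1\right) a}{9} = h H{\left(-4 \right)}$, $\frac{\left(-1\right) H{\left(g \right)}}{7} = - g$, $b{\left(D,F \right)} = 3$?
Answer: $61614$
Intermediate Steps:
$H{\left(g \right)} = 7 g$ ($H{\left(g \right)} = - 7 \left(- g\right) = 7 g$)
$h = 3$
$a = 756$ ($a = - 9 \cdot 3 \cdot 7 \left(-4\right) = - 9 \cdot 3 \left(-28\right) = \left(-9\right) \left(-84\right) = 756$)
$X{\left(T \right)} = 378$ ($X{\left(T \right)} = \frac{1}{2} \cdot 756 = 378$)
$X{\left(\left(5 - 1\right) 5 \right)} 163 = 378 \cdot 163 = 61614$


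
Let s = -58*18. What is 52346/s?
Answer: -26173/522 ≈ -50.140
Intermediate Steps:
s = -1044
52346/s = 52346/(-1044) = 52346*(-1/1044) = -26173/522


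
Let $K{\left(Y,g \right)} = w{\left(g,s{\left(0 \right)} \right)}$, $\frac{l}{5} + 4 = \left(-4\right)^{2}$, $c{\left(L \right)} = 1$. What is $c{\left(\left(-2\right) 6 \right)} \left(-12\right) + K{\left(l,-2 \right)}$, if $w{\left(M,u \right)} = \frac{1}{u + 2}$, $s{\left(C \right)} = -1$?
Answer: $-11$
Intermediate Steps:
$w{\left(M,u \right)} = \frac{1}{2 + u}$
$l = 60$ ($l = -20 + 5 \left(-4\right)^{2} = -20 + 5 \cdot 16 = -20 + 80 = 60$)
$K{\left(Y,g \right)} = 1$ ($K{\left(Y,g \right)} = \frac{1}{2 - 1} = 1^{-1} = 1$)
$c{\left(\left(-2\right) 6 \right)} \left(-12\right) + K{\left(l,-2 \right)} = 1 \left(-12\right) + 1 = -12 + 1 = -11$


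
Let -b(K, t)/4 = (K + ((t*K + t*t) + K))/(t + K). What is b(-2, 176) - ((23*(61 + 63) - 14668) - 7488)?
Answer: 1618208/87 ≈ 18600.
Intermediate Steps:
b(K, t) = -4*(t² + 2*K + K*t)/(K + t) (b(K, t) = -4*(K + ((t*K + t*t) + K))/(t + K) = -4*(K + ((K*t + t²) + K))/(K + t) = -4*(K + ((t² + K*t) + K))/(K + t) = -4*(K + (K + t² + K*t))/(K + t) = -4*(t² + 2*K + K*t)/(K + t))
b(-2, 176) - ((23*(61 + 63) - 14668) - 7488) = 4*(-1*176² - 2*(-2) - 1*(-2)*176)/(-2 + 176) - ((23*(61 + 63) - 14668) - 7488) = 4*(-1*30976 + 4 + 352)/174 - ((23*124 - 14668) - 7488) = 4*(1/174)*(-30976 + 4 + 352) - ((2852 - 14668) - 7488) = 4*(1/174)*(-30620) - (-11816 - 7488) = -61240/87 - 1*(-19304) = -61240/87 + 19304 = 1618208/87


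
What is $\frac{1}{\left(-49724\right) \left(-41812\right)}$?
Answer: $\frac{1}{2079059888} \approx 4.8099 \cdot 10^{-10}$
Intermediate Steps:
$\frac{1}{\left(-49724\right) \left(-41812\right)} = \left(- \frac{1}{49724}\right) \left(- \frac{1}{41812}\right) = \frac{1}{2079059888}$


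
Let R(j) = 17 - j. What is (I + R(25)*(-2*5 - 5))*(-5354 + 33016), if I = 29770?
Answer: 826817180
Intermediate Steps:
(I + R(25)*(-2*5 - 5))*(-5354 + 33016) = (29770 + (17 - 1*25)*(-2*5 - 5))*(-5354 + 33016) = (29770 + (17 - 25)*(-10 - 5))*27662 = (29770 - 8*(-15))*27662 = (29770 + 120)*27662 = 29890*27662 = 826817180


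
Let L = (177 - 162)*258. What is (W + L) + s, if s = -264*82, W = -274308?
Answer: -292086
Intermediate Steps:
s = -21648
L = 3870 (L = 15*258 = 3870)
(W + L) + s = (-274308 + 3870) - 21648 = -270438 - 21648 = -292086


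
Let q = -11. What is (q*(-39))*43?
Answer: 18447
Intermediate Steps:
(q*(-39))*43 = -11*(-39)*43 = 429*43 = 18447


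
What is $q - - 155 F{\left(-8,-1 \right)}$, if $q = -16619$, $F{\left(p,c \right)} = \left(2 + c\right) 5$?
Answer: $-15844$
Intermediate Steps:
$F{\left(p,c \right)} = 10 + 5 c$
$q - - 155 F{\left(-8,-1 \right)} = -16619 - - 155 \left(10 + 5 \left(-1\right)\right) = -16619 - - 155 \left(10 - 5\right) = -16619 - \left(-155\right) 5 = -16619 - -775 = -16619 + 775 = -15844$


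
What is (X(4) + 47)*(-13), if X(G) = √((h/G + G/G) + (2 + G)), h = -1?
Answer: -611 - 39*√3/2 ≈ -644.78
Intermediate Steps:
X(G) = √(3 + G - 1/G) (X(G) = √((-1/G + G/G) + (2 + G)) = √((-1/G + 1) + (2 + G)) = √((1 - 1/G) + (2 + G)) = √(3 + G - 1/G))
(X(4) + 47)*(-13) = (√(3 + 4 - 1/4) + 47)*(-13) = (√(3 + 4 - 1*¼) + 47)*(-13) = (√(3 + 4 - ¼) + 47)*(-13) = (√(27/4) + 47)*(-13) = (3*√3/2 + 47)*(-13) = (47 + 3*√3/2)*(-13) = -611 - 39*√3/2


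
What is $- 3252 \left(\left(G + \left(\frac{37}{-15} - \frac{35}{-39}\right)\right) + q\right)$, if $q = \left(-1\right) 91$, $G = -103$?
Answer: $\frac{41339424}{65} \approx 6.3599 \cdot 10^{5}$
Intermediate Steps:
$q = -91$
$- 3252 \left(\left(G + \left(\frac{37}{-15} - \frac{35}{-39}\right)\right) + q\right) = - 3252 \left(\left(-103 + \left(\frac{37}{-15} - \frac{35}{-39}\right)\right) - 91\right) = - 3252 \left(\left(-103 + \left(37 \left(- \frac{1}{15}\right) - - \frac{35}{39}\right)\right) - 91\right) = - 3252 \left(\left(-103 + \left(- \frac{37}{15} + \frac{35}{39}\right)\right) - 91\right) = - 3252 \left(\left(-103 - \frac{102}{65}\right) - 91\right) = - 3252 \left(- \frac{6797}{65} - 91\right) = \left(-3252\right) \left(- \frac{12712}{65}\right) = \frac{41339424}{65}$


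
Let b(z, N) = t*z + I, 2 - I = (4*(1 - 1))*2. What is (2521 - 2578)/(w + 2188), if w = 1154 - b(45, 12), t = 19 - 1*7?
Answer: -57/2800 ≈ -0.020357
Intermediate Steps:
t = 12 (t = 19 - 7 = 12)
I = 2 (I = 2 - 4*(1 - 1)*2 = 2 - 4*0*2 = 2 - 0*2 = 2 - 1*0 = 2 + 0 = 2)
b(z, N) = 2 + 12*z (b(z, N) = 12*z + 2 = 2 + 12*z)
w = 612 (w = 1154 - (2 + 12*45) = 1154 - (2 + 540) = 1154 - 1*542 = 1154 - 542 = 612)
(2521 - 2578)/(w + 2188) = (2521 - 2578)/(612 + 2188) = -57/2800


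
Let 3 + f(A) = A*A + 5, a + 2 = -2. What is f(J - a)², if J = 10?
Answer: 39204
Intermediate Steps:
a = -4 (a = -2 - 2 = -4)
f(A) = 2 + A² (f(A) = -3 + (A*A + 5) = -3 + (A² + 5) = -3 + (5 + A²) = 2 + A²)
f(J - a)² = (2 + (10 - 1*(-4))²)² = (2 + (10 + 4)²)² = (2 + 14²)² = (2 + 196)² = 198² = 39204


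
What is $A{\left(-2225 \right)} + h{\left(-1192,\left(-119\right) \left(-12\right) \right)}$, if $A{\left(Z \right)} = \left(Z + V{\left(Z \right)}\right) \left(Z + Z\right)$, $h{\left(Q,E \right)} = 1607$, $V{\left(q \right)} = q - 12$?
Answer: $19857507$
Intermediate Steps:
$V{\left(q \right)} = -12 + q$ ($V{\left(q \right)} = q - 12 = -12 + q$)
$A{\left(Z \right)} = 2 Z \left(-12 + 2 Z\right)$ ($A{\left(Z \right)} = \left(Z + \left(-12 + Z\right)\right) \left(Z + Z\right) = \left(-12 + 2 Z\right) 2 Z = 2 Z \left(-12 + 2 Z\right)$)
$A{\left(-2225 \right)} + h{\left(-1192,\left(-119\right) \left(-12\right) \right)} = 4 \left(-2225\right) \left(-6 - 2225\right) + 1607 = 4 \left(-2225\right) \left(-2231\right) + 1607 = 19855900 + 1607 = 19857507$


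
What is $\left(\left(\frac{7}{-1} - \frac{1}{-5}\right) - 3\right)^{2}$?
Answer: $\frac{2401}{25} \approx 96.04$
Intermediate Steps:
$\left(\left(\frac{7}{-1} - \frac{1}{-5}\right) - 3\right)^{2} = \left(\left(7 \left(-1\right) - - \frac{1}{5}\right) - 3\right)^{2} = \left(\left(-7 + \frac{1}{5}\right) - 3\right)^{2} = \left(- \frac{34}{5} - 3\right)^{2} = \left(- \frac{49}{5}\right)^{2} = \frac{2401}{25}$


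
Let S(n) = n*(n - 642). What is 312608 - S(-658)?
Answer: -542792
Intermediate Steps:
S(n) = n*(-642 + n)
312608 - S(-658) = 312608 - (-658)*(-642 - 658) = 312608 - (-658)*(-1300) = 312608 - 1*855400 = 312608 - 855400 = -542792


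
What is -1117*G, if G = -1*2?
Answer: 2234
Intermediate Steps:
G = -2
-1117*G = -1117*(-2) = 2234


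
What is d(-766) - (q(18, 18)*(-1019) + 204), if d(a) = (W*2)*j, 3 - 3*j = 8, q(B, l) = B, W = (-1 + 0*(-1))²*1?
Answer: 54404/3 ≈ 18135.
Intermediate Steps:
W = 1 (W = (-1 + 0)²*1 = (-1)²*1 = 1*1 = 1)
j = -5/3 (j = 1 - ⅓*8 = 1 - 8/3 = -5/3 ≈ -1.6667)
d(a) = -10/3 (d(a) = (1*2)*(-5/3) = 2*(-5/3) = -10/3)
d(-766) - (q(18, 18)*(-1019) + 204) = -10/3 - (18*(-1019) + 204) = -10/3 - (-18342 + 204) = -10/3 - 1*(-18138) = -10/3 + 18138 = 54404/3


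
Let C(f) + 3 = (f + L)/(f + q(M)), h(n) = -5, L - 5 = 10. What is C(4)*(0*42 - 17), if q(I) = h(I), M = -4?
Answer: 374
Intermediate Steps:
L = 15 (L = 5 + 10 = 15)
q(I) = -5
C(f) = -3 + (15 + f)/(-5 + f) (C(f) = -3 + (f + 15)/(f - 5) = -3 + (15 + f)/(-5 + f))
C(4)*(0*42 - 17) = (2*(15 - 1*4)/(-5 + 4))*(0*42 - 17) = (2*(15 - 4)/(-1))*(0 - 17) = (2*(-1)*11)*(-17) = -22*(-17) = 374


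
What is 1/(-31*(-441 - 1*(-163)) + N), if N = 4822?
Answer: 1/13440 ≈ 7.4405e-5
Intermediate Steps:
1/(-31*(-441 - 1*(-163)) + N) = 1/(-31*(-441 - 1*(-163)) + 4822) = 1/(-31*(-441 + 163) + 4822) = 1/(-31*(-278) + 4822) = 1/(8618 + 4822) = 1/13440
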